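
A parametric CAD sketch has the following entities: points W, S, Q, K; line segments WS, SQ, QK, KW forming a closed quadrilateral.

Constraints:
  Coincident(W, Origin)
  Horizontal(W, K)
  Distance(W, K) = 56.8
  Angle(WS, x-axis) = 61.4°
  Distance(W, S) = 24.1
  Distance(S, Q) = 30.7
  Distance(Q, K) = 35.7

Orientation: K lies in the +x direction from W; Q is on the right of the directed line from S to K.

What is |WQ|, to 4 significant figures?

23.26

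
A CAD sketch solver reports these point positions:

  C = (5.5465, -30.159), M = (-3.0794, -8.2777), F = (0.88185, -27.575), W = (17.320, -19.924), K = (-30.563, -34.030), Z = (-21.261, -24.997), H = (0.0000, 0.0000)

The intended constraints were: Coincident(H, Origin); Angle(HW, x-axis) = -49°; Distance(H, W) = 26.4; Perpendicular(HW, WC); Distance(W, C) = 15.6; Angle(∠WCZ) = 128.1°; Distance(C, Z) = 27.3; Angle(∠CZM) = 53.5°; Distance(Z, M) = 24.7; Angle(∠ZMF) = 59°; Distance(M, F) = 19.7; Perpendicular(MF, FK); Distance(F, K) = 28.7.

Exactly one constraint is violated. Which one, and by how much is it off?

Distance(F, K) = 28.7 — off by 3.40.

H = (0.00, 0.00) ✓; HW at -49.00° ✓; |HW| = 26.40 ✓; ∠(HW, WC) = 90.00° ✓; |WC| = 15.60 ✓; ∠WCZ = 128.1° ✓; |CZ| = 27.30 ✓; ∠CZM = 53.50° ✓; |ZM| = 24.70 ✓; ∠ZMF = 59.00° ✓; |MF| = 19.70 ✓; ∠(MF, FK) = 90.00° ✓; |FK| = 32.10 ✗.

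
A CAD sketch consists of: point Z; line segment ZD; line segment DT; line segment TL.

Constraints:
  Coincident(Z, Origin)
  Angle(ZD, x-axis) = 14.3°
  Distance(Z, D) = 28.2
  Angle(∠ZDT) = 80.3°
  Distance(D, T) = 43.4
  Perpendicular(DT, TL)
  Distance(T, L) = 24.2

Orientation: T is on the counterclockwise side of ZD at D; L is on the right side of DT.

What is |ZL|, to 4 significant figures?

64.79

Z is at the origin; ZD runs at 14.3° with length 28.2, so D = 28.2·(cos 14.3°, sin 14.3°) = (27.33, 6.965). ∠ZDT = 80.3°, so DT runs at 14.3° + (180° − 80.3°) = 114.0° from the x-axis; with |DT| = 43.4, T = D + 43.4·(cos 114.0°, sin 114.0°) = (9.674, 46.61). The perpendicularity gives TL at right angles to DT; with |TL| = 24.2 on the right of DT, L = T + 24.2·(0.9135, 0.4067) = (31.78, 56.46). Then |ZL| = |L − Z| = 64.79.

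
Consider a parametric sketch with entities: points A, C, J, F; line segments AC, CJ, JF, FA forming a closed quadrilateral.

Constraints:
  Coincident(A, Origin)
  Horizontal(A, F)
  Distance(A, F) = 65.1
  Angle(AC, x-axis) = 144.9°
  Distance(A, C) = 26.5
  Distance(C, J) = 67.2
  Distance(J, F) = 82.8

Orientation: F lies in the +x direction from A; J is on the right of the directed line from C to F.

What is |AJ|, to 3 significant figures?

49.0

A is at the origin; A and F share the same y with |AF| = 65.1 and F in +x, so F = (65.1, 0). AC runs at 144.9° with |AC| = 26.5, so C = (-21.7, 15.2). J is determined by |CJ| = 67.2 and |JF| = 82.8 together: it lies at the intersection of circle(C, 67.2) and circle(F, 82.8). With |CF| = 88.1, the foot of the radical line on CF is 30.8 from C and the perpendicular offset is √(67.2² − 30.8²) = 59.7. Taking the right-of-CF solution: J = (-1.70, -48.9).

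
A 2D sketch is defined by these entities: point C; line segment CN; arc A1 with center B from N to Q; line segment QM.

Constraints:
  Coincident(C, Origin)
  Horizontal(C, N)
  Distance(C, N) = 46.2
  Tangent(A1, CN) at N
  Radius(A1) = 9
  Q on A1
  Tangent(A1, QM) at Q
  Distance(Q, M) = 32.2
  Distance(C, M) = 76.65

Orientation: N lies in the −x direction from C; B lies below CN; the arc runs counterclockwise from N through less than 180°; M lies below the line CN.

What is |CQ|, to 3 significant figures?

54.4

Checks: |BQ| = 9.000 ✓; ∠(BQ, QM) = 90.00° ✓; |QM| = 32.20 ✓; |CM| = 76.65 ✓.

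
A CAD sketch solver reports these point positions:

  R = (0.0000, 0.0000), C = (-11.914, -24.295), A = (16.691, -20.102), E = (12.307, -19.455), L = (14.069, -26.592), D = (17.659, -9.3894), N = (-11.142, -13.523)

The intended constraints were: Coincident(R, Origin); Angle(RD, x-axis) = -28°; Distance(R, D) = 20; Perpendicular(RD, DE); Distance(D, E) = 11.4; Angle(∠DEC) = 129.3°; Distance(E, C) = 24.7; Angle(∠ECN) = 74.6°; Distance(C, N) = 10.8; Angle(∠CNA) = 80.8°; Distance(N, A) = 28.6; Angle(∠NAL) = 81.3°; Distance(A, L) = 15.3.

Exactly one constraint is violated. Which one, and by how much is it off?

Distance(A, L) = 15.3 — off by 8.30.

R = (0.00, 0.00) ✓; RD at -28.00° ✓; |RD| = 20.00 ✓; ∠(RD, DE) = 90.00° ✓; |DE| = 11.40 ✓; ∠DEC = 129.3° ✓; |EC| = 24.70 ✓; ∠ECN = 74.60° ✓; |CN| = 10.80 ✓; ∠CNA = 80.80° ✓; |NA| = 28.60 ✓; ∠NAL = 81.30° ✓; |AL| = 7.000 ✗.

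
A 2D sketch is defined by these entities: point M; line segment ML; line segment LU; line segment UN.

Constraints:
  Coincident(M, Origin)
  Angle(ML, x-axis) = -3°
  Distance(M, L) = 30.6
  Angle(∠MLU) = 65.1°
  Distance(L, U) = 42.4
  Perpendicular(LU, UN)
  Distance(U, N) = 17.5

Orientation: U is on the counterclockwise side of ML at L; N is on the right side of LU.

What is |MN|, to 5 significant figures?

54.030

M is at the origin; ML runs at -3.0° with length 30.6, so L = 30.6·(cos -3.0°, sin -3.0°) = (30.558, -1.6015). ∠MLU = 65.1°, so LU runs at -3.0° + (180° − 65.1°) = 111.90° from the x-axis; with |LU| = 42.4, U = L + 42.4·(cos 111.90°, sin 111.90°) = (14.743, 37.739). LU is perpendicular to UN; with |UN| = 17.5 on the right of LU, N = U + 17.5·(0.92784, 0.37299) = (30.981, 44.266). Then |MN| = |N − M| = 54.030.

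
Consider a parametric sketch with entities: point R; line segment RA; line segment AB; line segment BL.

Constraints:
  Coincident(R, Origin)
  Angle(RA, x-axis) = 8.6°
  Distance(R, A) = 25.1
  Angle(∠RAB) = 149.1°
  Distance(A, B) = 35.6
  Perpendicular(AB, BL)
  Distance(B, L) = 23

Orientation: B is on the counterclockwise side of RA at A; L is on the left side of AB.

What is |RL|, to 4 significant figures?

58.02

R is at the origin; RA runs at 8.6° with length 25.1, so A = 25.1·(cos 8.6°, sin 8.6°) = (24.82, 3.753). ∠RAB = 149.1°, so AB runs at 8.6° + (180° − 149.1°) = 39.50° from the x-axis; with |AB| = 35.6, B = A + 35.6·(cos 39.50°, sin 39.50°) = (52.29, 26.40). The perpendicularity gives BL at right angles to AB; with |BL| = 23.0 on the left of AB, L = B + 23.0·(-0.6361, 0.7716) = (37.66, 44.15). Then |RL| = |L − R| = 58.02.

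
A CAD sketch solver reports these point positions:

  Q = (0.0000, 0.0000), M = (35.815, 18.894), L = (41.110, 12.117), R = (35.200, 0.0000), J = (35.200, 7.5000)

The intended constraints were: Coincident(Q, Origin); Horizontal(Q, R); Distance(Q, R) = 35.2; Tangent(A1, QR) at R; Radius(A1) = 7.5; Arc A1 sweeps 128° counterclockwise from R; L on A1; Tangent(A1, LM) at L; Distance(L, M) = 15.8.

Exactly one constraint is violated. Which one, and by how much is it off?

Distance(L, M) = 15.8 — off by 7.20.

Q = (0.00, 0.00) ✓; Q.y = 0.00, R.y = 0.00 ✓; |QR| = 35.20 ✓; ∠(JR, RQ) = 90.00° ✓; |JR| = 7.500 ✓; bearing(J→L) − bearing(J→R) = 128.0° ✓; |JL| = 7.500 ✓; ∠(JL, LM) = 90.00° ✓; |LM| = 8.600 ✗.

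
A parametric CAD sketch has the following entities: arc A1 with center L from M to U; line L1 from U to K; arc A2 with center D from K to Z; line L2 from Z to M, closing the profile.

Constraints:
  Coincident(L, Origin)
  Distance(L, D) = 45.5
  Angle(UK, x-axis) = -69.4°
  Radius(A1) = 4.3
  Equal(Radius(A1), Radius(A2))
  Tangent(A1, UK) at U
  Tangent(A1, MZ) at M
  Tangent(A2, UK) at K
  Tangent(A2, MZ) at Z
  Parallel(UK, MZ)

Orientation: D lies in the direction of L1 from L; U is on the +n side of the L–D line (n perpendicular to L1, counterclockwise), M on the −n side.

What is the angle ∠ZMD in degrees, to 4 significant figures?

5.399°

The slot axis is L1's direction at -69.4°, so u = (cos -69.4°, sin -69.4°) = (0.3518, -0.9361) and n = (−sin -69.4°, cos -69.4°) = (0.9361, 0.3518). L is at the origin and D lies 45.5 along u from L, so D = 45.5·u = (16.01, -42.59). Tangency of A1 to both parallel lines with radius 4.3 puts U and M at L ± 4.3·n: U = (4.025, 1.513), M = (-4.025, -1.513). Equal radii place K and Z the same way about D: K = D + 4.3·n = (20.03, -41.08), Z = D − 4.3·n = (11.98, -44.10). Then cos ∠ZMD = MZ·MD / (|MZ||MD|), giving 5.399°.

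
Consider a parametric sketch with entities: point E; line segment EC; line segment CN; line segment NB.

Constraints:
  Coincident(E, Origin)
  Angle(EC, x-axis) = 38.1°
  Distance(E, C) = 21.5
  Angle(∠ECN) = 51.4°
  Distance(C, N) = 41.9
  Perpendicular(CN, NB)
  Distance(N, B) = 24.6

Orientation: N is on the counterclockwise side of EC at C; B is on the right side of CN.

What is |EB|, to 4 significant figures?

50.26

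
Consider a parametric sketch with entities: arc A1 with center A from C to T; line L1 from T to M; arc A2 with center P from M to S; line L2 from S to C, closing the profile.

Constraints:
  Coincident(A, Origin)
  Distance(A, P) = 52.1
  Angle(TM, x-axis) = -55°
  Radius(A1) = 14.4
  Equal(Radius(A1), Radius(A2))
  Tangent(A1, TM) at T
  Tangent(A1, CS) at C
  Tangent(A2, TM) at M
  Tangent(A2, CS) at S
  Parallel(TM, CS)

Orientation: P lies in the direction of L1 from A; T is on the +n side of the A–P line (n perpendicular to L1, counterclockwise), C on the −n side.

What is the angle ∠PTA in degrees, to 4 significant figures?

74.55°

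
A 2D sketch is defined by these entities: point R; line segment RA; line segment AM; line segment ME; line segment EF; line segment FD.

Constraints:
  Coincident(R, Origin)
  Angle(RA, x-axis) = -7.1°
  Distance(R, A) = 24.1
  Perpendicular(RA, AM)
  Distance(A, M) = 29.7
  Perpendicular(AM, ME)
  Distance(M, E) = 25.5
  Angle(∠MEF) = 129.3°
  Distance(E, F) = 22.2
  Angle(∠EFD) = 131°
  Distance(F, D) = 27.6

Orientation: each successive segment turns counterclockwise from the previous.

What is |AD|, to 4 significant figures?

37.87

∠MEF = 129.3° gives EF at -136.4° from the x-axis; with |EF| = 22.2, F = (-13.79, 14.34). ∠EFD = 131.0° gives FD at -87.40° from the x-axis; with |FD| = 27.6, D = (-12.54, -13.24). Then |AD| = |D − A| = 37.87.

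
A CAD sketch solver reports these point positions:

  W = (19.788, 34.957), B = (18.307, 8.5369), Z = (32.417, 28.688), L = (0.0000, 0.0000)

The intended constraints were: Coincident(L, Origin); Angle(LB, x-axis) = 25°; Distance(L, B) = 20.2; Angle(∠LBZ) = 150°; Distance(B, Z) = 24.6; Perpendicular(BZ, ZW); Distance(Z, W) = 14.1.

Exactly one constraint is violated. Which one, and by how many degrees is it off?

Perpendicular(BZ, ZW) — off by 8.60°.

L = (0.00, 0.00) ✓; LB at 25.00° ✓; |LB| = 20.20 ✓; ∠LBZ = 150.0° ✓; |BZ| = 24.60 ✓; ∠(BZ, ZW) = 98.60° ✗; |ZW| = 14.10 ✓.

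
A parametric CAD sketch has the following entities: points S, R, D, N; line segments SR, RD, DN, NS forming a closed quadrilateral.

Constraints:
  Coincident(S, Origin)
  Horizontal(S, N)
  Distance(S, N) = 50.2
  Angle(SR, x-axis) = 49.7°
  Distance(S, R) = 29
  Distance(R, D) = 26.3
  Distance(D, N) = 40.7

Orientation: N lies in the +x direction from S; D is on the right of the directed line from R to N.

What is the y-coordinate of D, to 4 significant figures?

-2.529

Checks: |SN| = 50.20 ✓; |SR| = 29.00 ✓; |RD| = 26.30 ✓; |DN| = 40.70 ✓.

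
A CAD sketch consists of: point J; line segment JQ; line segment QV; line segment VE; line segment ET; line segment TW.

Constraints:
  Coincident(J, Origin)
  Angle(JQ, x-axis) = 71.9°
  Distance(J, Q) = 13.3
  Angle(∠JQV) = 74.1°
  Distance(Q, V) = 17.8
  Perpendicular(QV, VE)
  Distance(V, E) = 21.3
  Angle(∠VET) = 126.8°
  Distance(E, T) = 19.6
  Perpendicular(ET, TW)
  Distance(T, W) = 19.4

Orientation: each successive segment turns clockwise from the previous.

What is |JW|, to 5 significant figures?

13.978

∠VET = 126.8° gives ET at -177.20° from the x-axis; with |ET| = 19.6, T = (-12.599, -15.928). ET is perpendicular to TW, so TW runs at 92.800°; with |TW| = 19.4, W = (-13.546, 3.4491). Then |JW| = |W − J| = 13.978.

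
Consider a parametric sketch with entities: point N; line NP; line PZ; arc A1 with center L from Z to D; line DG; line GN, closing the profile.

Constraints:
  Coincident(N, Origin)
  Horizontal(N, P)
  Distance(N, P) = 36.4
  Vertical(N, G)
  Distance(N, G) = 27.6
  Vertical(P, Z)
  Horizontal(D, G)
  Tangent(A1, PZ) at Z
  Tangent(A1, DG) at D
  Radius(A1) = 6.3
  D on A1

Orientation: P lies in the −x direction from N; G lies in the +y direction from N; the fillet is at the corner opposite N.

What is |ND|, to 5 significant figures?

40.838

N is at the origin; N and P share the same y with |NP| = 36.4 and P on the −x side, so P = (-36.400, 0.0000). NG is vertical with |NG| = 27.6 and G on the +y side, so G = (0.0000, 27.600). The virtual corner opposite N is at (-36.400, 27.600). Since A1 is tangent to PZ there, LZ ⟂ PZ and the tangent condition forces LD to be normal to DG, with radius 6.3, so the center L sits 6.3 in from both sides at L = (-30.100, 21.300). That places the tangent points at Z = (-36.400, 21.300) on PZ and D = (-30.100, 27.600) on DG. Then |ND| = |D − N| = 40.838.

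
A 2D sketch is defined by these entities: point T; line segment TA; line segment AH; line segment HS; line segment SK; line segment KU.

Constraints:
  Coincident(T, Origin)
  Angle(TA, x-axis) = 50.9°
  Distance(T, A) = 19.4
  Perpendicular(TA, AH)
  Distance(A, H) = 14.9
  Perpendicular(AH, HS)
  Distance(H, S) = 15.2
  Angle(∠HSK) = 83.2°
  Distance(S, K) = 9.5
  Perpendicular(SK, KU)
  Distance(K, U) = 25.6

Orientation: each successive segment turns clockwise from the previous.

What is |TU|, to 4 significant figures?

31.90

∠HSK = 83.2° gives SK at 134.1° from the x-axis; with |SK| = 9.5, K = (7.601, 0.6845). The perpendicularity gives KU at right angles to SK, so KU runs at 44.10°; with |KU| = 25.6, U = (25.98, 18.50). Then |TU| = |U − T| = 31.90.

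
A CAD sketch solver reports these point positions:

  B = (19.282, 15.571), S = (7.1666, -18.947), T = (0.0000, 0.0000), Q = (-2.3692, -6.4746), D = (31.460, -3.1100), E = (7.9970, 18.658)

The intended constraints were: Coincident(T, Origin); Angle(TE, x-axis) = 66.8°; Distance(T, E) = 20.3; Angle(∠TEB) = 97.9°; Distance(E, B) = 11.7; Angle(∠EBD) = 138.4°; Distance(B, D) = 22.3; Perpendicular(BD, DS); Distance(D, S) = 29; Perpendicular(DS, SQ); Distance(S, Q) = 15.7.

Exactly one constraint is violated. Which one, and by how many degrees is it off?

Perpendicular(DS, SQ) — off by 4.30°.

T = (0.00, 0.00) ✓; TE at 66.80° ✓; |TE| = 20.30 ✓; ∠TEB = 97.90° ✓; |EB| = 11.70 ✓; ∠EBD = 138.4° ✓; |BD| = 22.30 ✓; ∠(BD, DS) = 90.00° ✓; |DS| = 29.00 ✓; ∠(DS, SQ) = 85.70° ✗; |SQ| = 15.70 ✓.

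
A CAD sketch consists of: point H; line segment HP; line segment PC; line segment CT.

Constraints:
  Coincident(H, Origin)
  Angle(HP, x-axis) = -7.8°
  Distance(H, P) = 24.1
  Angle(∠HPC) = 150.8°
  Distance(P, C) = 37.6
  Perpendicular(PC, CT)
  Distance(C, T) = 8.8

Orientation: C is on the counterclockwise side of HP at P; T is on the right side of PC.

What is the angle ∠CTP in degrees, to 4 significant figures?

76.83°

∠HPC = 150.8°, so PC runs at -7.8° + (180° − 150.8°) = 21.40° from the x-axis; with |PC| = 37.6, C = P + 37.6·(cos 21.40°, sin 21.40°) = (58.88, 10.45). The perpendicularity gives CT at right angles to PC; with |CT| = 8.8 on the right of PC, T = C + 8.8·(0.3649, -0.9311) = (62.10, 2.255). Then cos ∠CTP = TC·TP / (|TC||TP|), giving 76.83°.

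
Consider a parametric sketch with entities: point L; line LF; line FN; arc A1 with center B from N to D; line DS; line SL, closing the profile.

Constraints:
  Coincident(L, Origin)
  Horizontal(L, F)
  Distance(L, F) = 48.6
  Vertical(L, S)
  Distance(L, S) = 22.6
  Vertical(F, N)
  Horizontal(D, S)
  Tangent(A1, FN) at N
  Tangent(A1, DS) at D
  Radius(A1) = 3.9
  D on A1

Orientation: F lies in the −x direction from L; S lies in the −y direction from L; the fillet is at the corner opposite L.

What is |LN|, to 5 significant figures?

52.074

The virtual corner opposite L is at (-48.600, -22.600). A1 meets FN tangentially, so BN is at right angles to FN and tangency of A1 to DS means the radius BD is perpendicular to DS, with radius 3.9, so the center B sits 3.9 in from both sides at B = (-44.700, -18.700). That places the tangent points at N = (-48.600, -18.700) on FN and D = (-44.700, -22.600) on DS. Then |LN| = |N − L| = 52.074.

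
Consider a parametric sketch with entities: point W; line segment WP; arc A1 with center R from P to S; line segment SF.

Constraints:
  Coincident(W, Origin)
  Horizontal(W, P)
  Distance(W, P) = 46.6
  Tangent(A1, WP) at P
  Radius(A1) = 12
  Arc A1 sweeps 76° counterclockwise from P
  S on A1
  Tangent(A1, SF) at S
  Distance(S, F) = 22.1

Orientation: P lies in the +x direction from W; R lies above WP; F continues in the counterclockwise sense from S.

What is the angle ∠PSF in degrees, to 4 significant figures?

142.0°

On A1, P sits at bearing -90° from R; a 76° counterclockwise sweep puts S at bearing -14°, so S = R + 12.0·(cos -14°, sin -14°) = (58.24, 9.097). The tangent condition forces RS to be normal to SF, so SF runs along (−sin -14°, cos -14°); with |SF| = 22.1, F = (63.59, 30.54). Then cos ∠PSF = SP·SF / (|SP||SF|), giving 142.0°.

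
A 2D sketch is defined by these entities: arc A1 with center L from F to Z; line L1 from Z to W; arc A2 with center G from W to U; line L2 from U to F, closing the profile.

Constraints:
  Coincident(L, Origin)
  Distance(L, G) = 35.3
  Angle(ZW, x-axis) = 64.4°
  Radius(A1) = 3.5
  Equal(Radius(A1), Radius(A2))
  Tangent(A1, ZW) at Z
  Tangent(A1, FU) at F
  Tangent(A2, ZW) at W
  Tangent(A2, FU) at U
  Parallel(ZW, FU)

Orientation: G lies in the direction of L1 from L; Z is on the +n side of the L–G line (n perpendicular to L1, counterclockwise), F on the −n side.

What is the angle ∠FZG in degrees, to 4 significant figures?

84.34°

L is at the origin and G lies 35.3 along u from L, so G = 35.3·u = (15.25, 31.83). Tangency of A1 to both parallel lines with radius 3.5 puts Z and F at L ± 3.5·n: Z = (-3.156, 1.512), F = (3.156, -1.512). Then cos ∠FZG = ZF·ZG / (|ZF||ZG|), giving 84.34°.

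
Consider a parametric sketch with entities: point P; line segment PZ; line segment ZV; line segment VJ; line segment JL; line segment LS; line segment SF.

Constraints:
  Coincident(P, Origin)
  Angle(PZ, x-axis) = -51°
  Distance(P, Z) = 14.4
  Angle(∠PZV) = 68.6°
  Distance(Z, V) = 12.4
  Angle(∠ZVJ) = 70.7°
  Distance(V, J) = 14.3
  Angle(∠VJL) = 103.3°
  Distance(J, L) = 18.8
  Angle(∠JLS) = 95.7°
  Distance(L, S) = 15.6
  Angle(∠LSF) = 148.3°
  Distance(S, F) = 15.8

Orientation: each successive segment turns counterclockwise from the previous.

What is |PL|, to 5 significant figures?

16.385

∠ZVJ = 70.7° gives VJ at 169.70° from the x-axis; with |VJ| = 14.3, J = (1.1175, 2.1477). ∠VJL = 103.3° gives JL at -113.60° from the x-axis; with |JL| = 18.8, L = (-6.4090, -15.080). Then |PL| = |L − P| = 16.385.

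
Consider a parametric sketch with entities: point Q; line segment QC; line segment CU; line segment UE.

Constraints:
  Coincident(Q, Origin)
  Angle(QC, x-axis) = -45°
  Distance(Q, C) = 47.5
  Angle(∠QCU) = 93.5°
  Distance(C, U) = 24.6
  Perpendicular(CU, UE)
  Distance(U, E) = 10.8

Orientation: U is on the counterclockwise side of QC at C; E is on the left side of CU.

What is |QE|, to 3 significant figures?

45.8

Q is at the origin; QC runs at -45.0° with length 47.5, so C = 47.5·(cos -45.0°, sin -45.0°) = (33.6, -33.6). ∠QCU = 93.5°, so CU runs at -45.0° + (180° − 93.5°) = 41.5° from the x-axis; with |CU| = 24.6, U = C + 24.6·(cos 41.5°, sin 41.5°) = (52.0, -17.3). CU is perpendicular to UE; with |UE| = 10.8 on the left of CU, E = U + 10.8·(-0.663, 0.749) = (44.9, -9.20). Then |QE| = |E − Q| = 45.8.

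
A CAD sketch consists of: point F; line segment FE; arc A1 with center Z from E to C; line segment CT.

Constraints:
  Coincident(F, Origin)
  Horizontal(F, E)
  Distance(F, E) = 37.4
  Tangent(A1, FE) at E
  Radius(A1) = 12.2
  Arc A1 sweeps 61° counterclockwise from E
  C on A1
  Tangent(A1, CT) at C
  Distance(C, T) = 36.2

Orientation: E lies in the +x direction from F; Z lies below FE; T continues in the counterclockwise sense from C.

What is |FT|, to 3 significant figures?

39.0

F is at the origin; FE is horizontal with |FE| = 37.4 and E on the +x side, so E = (37.4, 0.00). A1 meets FE tangentially, so ZE is at right angles to FE, so Z = E + (0, -12.2) = (37.4, -12.2). On A1, E sits at bearing 90° from Z; a 61° counterclockwise sweep puts C at bearing 151°, so C = Z + 12.2·(cos 151°, sin 151°) = (26.7, -6.29). Since A1 is tangent to CT there, ZC ⟂ CT, so CT runs along (−sin 151°, cos 151°); with |CT| = 36.2, T = (9.18, -37.9). Then |FT| = |T − F| = 39.0.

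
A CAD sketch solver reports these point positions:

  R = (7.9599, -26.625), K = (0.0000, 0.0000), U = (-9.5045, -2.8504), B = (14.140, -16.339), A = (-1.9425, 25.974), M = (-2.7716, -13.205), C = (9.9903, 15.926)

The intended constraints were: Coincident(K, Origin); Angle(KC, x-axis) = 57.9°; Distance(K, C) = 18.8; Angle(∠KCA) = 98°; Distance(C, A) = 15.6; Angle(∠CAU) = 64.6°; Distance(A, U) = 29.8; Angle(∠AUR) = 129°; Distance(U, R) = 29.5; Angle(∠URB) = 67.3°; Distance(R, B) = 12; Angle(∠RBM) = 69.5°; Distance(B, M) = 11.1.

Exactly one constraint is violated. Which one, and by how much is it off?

Distance(B, M) = 11.1 — off by 6.10.

K = (0.00, 0.00) ✓; KC at 57.90° ✓; |KC| = 18.80 ✓; ∠KCA = 98.00° ✓; |CA| = 15.60 ✓; ∠CAU = 64.60° ✓; |AU| = 29.80 ✓; ∠AUR = 129.0° ✓; |UR| = 29.50 ✓; ∠URB = 67.30° ✓; |RB| = 12.00 ✓; ∠RBM = 69.50° ✓; |BM| = 17.20 ✗.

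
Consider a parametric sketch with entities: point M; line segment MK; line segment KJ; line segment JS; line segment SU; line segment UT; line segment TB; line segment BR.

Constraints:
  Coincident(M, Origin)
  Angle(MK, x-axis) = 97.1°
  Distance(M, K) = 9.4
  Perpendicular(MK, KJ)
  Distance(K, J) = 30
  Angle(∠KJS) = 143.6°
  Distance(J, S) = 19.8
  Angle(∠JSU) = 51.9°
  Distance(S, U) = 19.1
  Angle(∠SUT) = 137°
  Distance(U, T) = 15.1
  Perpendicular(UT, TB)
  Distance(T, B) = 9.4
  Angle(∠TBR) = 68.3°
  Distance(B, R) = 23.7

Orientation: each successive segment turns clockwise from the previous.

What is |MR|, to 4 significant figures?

35.43

M is at the origin; MK runs at 97.1° with length 9.4, so K = (-1.162, 9.328). The perpendicularity gives KJ at right angles to MK, so KJ runs at 7.100°; with |KJ| = 30.0, J = (28.61, 13.04). ∠KJS = 143.6° gives JS at -29.30° from the x-axis; with |JS| = 19.8, S = (45.88, 3.346). ∠JSU = 51.9° gives SU at -157.4° from the x-axis; with |SU| = 19.1, U = (28.24, -3.994). ∠SUT = 137.0° gives UT at 159.6° from the x-axis; with |UT| = 15.1, T = (14.09, 1.270). The perpendicularity gives TB at right angles to UT, so TB runs at 69.60°; with |TB| = 9.4, B = (17.37, 10.08). ∠TBR = 68.3° gives BR at -42.10° from the x-axis; with |BR| = 23.7, R = (34.95, -5.809). Then |MR| = |R − M| = 35.43.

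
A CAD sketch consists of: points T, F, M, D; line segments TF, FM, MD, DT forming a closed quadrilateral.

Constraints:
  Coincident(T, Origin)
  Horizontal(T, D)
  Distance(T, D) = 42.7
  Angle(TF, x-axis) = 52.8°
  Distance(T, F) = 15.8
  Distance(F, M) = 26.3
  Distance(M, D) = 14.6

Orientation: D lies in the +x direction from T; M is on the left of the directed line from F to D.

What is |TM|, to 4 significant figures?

38.10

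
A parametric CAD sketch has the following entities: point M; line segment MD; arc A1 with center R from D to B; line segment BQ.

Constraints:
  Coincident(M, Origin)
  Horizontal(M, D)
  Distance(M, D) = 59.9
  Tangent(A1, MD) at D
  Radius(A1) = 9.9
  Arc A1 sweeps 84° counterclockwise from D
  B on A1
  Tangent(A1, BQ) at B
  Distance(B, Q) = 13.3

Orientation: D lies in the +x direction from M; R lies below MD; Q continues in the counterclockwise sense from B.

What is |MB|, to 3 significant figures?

50.8

The tangent condition forces RD to be normal to MD, so R = D + (0, -9.9) = (59.9, -9.90). On A1, D sits at bearing 90° from R; an 84° counterclockwise sweep puts B at bearing 174°, so B = R + 9.9·(cos 174°, sin 174°) = (50.1, -8.87). Then |MB| = |B − M| = 50.8.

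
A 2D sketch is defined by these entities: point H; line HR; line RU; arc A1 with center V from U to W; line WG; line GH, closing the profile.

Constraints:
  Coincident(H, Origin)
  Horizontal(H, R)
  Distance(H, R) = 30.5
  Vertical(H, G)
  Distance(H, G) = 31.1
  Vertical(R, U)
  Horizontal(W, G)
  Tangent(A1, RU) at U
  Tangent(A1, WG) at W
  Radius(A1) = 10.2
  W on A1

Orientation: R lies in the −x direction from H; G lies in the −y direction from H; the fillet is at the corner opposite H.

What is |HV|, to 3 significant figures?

29.1

H is at the origin; HR is horizontal with |HR| = 30.5 and R on the −x side, so R = (-30.5, 0.00). HG is vertical with |HG| = 31.1 and G on the −y side, so G = (0.00, -31.1). The virtual corner opposite H is at (-30.5, -31.1). The tangent condition forces VU to be normal to RU and the tangent condition forces VW to be normal to WG, with radius 10.2, so the center V sits 10.2 in from both sides at V = (-20.3, -20.9). Then |HV| = |V − H| = 29.1.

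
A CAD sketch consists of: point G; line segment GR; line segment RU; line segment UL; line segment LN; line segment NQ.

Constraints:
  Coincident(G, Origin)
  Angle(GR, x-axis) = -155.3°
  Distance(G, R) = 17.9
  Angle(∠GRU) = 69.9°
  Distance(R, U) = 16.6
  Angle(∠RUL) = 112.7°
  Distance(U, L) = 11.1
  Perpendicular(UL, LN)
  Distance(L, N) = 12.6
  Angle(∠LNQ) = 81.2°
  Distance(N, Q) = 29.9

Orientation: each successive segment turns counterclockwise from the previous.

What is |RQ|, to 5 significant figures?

14.076

G is at the origin; GR runs at -155.3° with length 17.9, so R = (-16.262, -7.4798). ∠GRU = 69.9° gives RU at -45.200° from the x-axis; with |RU| = 16.6, U = (-4.5654, -19.259). ∠RUL = 112.7° gives UL at 22.100° from the x-axis; with |UL| = 11.1, L = (5.7191, -15.083). The perpendicularity gives LN at right angles to UL, so LN runs at 112.10°; with |LN| = 12.6, N = (0.97867, -3.4083). ∠LNQ = 81.2° gives NQ at -149.10° from the x-axis; with |NQ| = 29.9, Q = (-24.677, -18.763). Then |RQ| = |Q − R| = 14.076.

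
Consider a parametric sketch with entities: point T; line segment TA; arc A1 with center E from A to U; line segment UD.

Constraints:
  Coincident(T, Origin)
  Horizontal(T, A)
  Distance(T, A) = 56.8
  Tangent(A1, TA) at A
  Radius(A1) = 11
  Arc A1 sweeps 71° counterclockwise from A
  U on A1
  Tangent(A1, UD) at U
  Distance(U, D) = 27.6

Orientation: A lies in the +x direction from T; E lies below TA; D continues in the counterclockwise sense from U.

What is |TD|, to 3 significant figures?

50.2

T is at the origin; TA is horizontal with |TA| = 56.8 and A on the +x side, so A = (56.8, 0.00). Since A1 is tangent to TA there, EA ⟂ TA, so E = A + (0, -11) = (56.8, -11.0). On A1, A sits at bearing 90° from E; a 71° counterclockwise sweep puts U at bearing 161°, so U = E + 11.0·(cos 161°, sin 161°) = (46.4, -7.42). Since A1 is tangent to UD there, EU ⟂ UD, so UD runs along (−sin 161°, cos 161°); with |UD| = 27.6, D = (37.4, -33.5). Then |TD| = |D − T| = 50.2.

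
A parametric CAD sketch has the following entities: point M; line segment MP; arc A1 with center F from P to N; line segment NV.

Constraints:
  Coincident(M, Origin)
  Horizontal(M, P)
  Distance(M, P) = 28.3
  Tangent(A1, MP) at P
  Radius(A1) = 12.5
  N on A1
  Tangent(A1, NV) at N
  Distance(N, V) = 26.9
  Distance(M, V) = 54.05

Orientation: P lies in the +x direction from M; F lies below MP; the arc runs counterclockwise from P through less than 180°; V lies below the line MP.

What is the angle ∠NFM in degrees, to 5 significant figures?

61.140°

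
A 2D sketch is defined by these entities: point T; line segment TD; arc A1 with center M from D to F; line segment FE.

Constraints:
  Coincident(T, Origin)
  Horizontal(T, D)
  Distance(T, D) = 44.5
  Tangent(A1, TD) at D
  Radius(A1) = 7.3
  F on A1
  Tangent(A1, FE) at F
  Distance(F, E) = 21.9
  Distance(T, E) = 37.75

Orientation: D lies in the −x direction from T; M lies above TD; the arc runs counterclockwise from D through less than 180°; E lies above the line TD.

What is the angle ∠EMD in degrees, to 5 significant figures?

137.44°

Checks: |MF| = 7.300 ✓; ∠(MF, FE) = 90.00° ✓; |FE| = 21.90 ✓; |TE| = 37.75 ✓.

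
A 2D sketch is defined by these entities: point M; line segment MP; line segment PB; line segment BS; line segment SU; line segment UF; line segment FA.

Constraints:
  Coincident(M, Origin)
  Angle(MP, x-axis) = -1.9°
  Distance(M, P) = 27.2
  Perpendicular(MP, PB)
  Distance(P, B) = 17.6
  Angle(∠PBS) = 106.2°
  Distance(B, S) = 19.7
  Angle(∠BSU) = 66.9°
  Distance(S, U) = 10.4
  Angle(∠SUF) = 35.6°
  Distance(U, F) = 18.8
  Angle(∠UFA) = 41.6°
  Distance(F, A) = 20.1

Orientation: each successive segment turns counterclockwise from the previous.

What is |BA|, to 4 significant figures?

27.99

M is at the origin; MP runs at -1.9° with length 27.2, so P = (27.19, -0.9018). MP is perpendicular to PB, so PB runs at 88.10°; with |PB| = 17.6, B = (27.77, 16.69). ∠PBS = 106.2° gives BS at 161.9° from the x-axis; with |BS| = 19.7, S = (9.043, 22.81). ∠BSU = 66.9° gives SU at -85.00° from the x-axis; with |SU| = 10.4, U = (9.950, 12.45). ∠SUF = 35.6° gives UF at 59.40° from the x-axis; with |UF| = 18.8, F = (19.52, 28.63). ∠UFA = 41.6° gives FA at -162.2° from the x-axis; with |FA| = 20.1, A = (0.3820, 22.49). Then |BA| = |A − B| = 27.99.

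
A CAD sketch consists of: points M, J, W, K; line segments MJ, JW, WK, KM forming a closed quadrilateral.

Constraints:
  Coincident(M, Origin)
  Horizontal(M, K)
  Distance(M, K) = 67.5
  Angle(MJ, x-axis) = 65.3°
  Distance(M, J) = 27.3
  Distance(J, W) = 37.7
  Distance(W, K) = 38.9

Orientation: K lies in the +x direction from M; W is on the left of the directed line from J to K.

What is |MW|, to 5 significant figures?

58.679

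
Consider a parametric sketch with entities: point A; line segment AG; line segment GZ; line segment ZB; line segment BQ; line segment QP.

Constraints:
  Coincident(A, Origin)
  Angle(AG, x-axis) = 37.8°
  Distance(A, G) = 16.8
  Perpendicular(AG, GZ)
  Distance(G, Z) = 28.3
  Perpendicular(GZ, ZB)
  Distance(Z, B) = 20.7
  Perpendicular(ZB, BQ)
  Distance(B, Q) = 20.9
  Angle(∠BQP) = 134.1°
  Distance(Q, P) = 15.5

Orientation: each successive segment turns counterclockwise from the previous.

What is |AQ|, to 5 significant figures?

8.3648

A is at the origin; AG runs at 37.8° with length 16.8, so G = (13.275, 10.297). The perpendicularity gives GZ at right angles to AG, so GZ runs at 127.80°; with |GZ| = 28.3, Z = (-4.0707, 32.658). GZ ⟂ ZB, so ZB runs at -142.20°; with |ZB| = 20.7, B = (-20.427, 19.971). ZB is perpendicular to BQ, so BQ runs at -52.200°; with |BQ| = 20.9, Q = (-7.6171, 3.4568). Then |AQ| = |Q − A| = 8.3648.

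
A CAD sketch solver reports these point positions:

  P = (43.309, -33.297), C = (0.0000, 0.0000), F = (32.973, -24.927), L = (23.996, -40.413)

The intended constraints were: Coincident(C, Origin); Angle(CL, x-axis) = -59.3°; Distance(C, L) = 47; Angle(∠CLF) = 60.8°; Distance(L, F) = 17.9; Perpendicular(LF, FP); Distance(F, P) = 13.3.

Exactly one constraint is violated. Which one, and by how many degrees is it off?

Perpendicular(LF, FP) — off by 8.90°.

C = (0.00, 0.00) ✓; CL at -59.30° ✓; |CL| = 47.00 ✓; ∠CLF = 60.80° ✓; |LF| = 17.90 ✓; ∠(LF, FP) = 98.90° ✗; |FP| = 13.30 ✓.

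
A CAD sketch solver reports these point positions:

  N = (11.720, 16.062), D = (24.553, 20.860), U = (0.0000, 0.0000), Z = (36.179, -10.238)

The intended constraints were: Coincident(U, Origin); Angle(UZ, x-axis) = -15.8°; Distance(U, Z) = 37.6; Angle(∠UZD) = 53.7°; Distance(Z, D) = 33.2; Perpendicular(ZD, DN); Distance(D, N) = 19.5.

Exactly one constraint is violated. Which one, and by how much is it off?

Distance(D, N) = 19.5 — off by 5.80.

U = (0.00, 0.00) ✓; UZ at -15.80° ✓; |UZ| = 37.60 ✓; ∠UZD = 53.70° ✓; |ZD| = 33.20 ✓; ∠(ZD, DN) = 90.00° ✓; |DN| = 13.70 ✗.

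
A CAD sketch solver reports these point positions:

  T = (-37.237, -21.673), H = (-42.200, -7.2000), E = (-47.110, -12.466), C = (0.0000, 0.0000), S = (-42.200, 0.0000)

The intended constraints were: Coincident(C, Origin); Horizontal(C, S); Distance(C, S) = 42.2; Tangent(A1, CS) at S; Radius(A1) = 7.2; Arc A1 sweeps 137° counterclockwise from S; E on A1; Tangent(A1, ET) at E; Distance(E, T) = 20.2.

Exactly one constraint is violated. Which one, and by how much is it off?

Distance(E, T) = 20.2 — off by 6.70.

C = (0.00, 0.00) ✓; C.y = 0.00, S.y = 0.00 ✓; |CS| = 42.20 ✓; ∠(HS, SC) = 90.00° ✓; |HS| = 7.200 ✓; bearing(H→E) − bearing(H→S) = 137.0° ✓; |HE| = 7.200 ✓; ∠(HE, ET) = 90.00° ✓; |ET| = 13.50 ✗.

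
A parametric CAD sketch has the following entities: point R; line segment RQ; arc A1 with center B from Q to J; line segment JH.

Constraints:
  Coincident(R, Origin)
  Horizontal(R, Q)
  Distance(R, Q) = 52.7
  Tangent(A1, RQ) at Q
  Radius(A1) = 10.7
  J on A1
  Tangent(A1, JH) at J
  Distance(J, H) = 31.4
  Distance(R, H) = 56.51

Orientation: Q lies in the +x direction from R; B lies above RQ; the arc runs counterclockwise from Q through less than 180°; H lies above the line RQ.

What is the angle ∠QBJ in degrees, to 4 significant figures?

133.2°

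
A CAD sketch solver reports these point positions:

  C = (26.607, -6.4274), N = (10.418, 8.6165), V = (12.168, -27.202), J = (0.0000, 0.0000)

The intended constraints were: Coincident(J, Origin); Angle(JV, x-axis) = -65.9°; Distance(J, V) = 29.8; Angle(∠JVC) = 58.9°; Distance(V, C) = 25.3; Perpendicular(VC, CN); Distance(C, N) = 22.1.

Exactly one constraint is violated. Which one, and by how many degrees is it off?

Perpendicular(VC, CN) — off by 8.10°.

J = (0.00, 0.00) ✓; JV at -65.90° ✓; |JV| = 29.80 ✓; ∠JVC = 58.90° ✓; |VC| = 25.30 ✓; ∠(VC, CN) = 81.90° ✗; |CN| = 22.10 ✓.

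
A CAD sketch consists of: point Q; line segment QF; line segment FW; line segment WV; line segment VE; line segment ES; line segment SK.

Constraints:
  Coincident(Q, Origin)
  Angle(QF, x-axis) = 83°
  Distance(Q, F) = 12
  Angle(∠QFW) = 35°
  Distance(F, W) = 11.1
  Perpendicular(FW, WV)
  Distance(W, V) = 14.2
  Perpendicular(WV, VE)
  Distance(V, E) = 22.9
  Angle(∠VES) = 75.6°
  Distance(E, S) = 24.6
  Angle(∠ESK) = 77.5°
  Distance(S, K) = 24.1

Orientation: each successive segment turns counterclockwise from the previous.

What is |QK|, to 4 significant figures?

8.197

Q is at the origin; QF runs at 83.0° with length 12.0, so F = (1.462, 11.91). ∠QFW = 35.0° gives FW at -132.0° from the x-axis; with |FW| = 11.1, W = (-5.965, 3.662). FW ⟂ WV, so WV runs at -42.00°; with |WV| = 14.2, V = (4.588, -5.840). WV ⟂ VE, so VE runs at 48.00°; with |VE| = 22.9, E = (19.91, 11.18). ∠VES = 75.6° gives ES at 152.4° from the x-axis; with |ES| = 24.6, S = (-1.890, 22.58). ∠ESK = 77.5° gives SK at -105.1° from the x-axis; with |SK| = 24.1, K = (-8.168, -0.6928). Then |QK| = |K − Q| = 8.197.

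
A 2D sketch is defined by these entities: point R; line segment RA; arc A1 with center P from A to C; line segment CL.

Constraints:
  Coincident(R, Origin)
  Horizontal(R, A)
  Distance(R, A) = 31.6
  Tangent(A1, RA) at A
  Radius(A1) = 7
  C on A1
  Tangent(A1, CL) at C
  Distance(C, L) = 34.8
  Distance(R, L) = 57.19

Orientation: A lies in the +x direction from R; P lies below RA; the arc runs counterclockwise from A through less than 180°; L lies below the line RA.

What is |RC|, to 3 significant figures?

27.0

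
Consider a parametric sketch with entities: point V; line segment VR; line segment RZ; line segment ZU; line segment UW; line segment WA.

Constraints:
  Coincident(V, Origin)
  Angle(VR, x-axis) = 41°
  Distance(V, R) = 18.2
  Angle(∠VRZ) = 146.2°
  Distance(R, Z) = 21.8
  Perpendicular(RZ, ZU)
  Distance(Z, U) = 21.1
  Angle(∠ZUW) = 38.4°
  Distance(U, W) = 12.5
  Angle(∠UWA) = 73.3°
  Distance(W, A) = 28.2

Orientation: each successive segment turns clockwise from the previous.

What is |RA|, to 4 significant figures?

40.25

V is at the origin; VR runs at 41.0° with length 18.2, so R = (13.74, 11.94). ∠VRZ = 146.2° gives RZ at 7.200° from the x-axis; with |RZ| = 21.8, Z = (35.36, 14.67). The perpendicularity gives ZU at right angles to RZ, so ZU runs at -82.80°; with |ZU| = 21.1, U = (38.01, -6.261). ∠ZUW = 38.4° gives UW at 135.6° from the x-axis; with |UW| = 12.5, W = (29.08, 2.485). ∠UWA = 73.3° gives WA at 28.90° from the x-axis; with |WA| = 28.2, A = (53.77, 16.11). Then |RA| = |A − R| = 40.25.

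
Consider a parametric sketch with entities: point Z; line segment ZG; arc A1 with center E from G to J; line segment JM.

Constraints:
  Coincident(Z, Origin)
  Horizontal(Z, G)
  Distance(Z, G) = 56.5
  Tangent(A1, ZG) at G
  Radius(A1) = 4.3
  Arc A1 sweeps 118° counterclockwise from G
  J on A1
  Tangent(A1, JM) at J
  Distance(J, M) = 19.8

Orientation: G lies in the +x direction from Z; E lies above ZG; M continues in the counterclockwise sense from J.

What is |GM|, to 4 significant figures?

24.43

On A1, G sits at bearing -90° from E; a 118° counterclockwise sweep puts J at bearing 28°, so J = E + 4.3·(cos 28°, sin 28°) = (60.30, 6.319). Since A1 is tangent to JM there, EJ ⟂ JM, so JM runs along (−sin 28°, cos 28°); with |JM| = 19.8, M = (51.00, 23.80). Then |GM| = |M − G| = 24.43.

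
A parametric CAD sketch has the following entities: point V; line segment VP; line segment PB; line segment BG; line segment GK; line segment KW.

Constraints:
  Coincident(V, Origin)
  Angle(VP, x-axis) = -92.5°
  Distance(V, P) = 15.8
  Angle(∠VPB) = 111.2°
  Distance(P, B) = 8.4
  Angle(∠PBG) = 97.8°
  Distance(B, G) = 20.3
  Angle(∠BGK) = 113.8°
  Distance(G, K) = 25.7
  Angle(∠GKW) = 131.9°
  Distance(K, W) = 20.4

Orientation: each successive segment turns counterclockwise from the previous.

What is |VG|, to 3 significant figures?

17.7

∠VPB = 111.2° gives PB at -23.7° from the x-axis; with |PB| = 8.4, B = (7.00, -19.2). ∠PBG = 97.8° gives BG at 58.5° from the x-axis; with |BG| = 20.3, G = (17.6, -1.85). Then |VG| = |G − V| = 17.7.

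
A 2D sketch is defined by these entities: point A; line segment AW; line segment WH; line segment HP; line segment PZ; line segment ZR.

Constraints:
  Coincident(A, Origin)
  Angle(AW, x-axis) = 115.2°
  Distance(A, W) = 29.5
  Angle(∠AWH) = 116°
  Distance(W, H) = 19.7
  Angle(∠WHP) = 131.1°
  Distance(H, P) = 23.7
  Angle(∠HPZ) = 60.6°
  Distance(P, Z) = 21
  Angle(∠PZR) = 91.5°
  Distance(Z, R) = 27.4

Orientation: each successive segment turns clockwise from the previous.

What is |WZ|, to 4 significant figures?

26.57

∠WHP = 131.1° gives HP at 2.300° from the x-axis; with |HP| = 23.7, P = (23.46, 43.00). ∠HPZ = 60.6° gives PZ at -117.1° from the x-axis; with |PZ| = 21.0, Z = (13.90, 24.30). Then |WZ| = |Z − W| = 26.57.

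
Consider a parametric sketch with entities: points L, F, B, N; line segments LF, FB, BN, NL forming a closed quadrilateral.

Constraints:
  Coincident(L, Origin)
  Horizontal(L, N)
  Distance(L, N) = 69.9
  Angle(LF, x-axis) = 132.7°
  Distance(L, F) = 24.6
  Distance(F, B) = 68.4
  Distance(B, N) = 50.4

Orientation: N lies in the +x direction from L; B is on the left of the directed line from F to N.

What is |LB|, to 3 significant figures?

64.3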